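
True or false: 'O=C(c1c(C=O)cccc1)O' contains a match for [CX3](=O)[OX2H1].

True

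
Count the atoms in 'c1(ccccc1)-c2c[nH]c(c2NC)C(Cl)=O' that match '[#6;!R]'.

2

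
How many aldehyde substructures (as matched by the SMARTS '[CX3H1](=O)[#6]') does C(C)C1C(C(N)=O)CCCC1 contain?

[CX3H1](=O)[#6] is the SMARTS for an aldehyde: an sp2 carbon with one H, double-bonded to O and single-bonded to carbon.
No fragment in the molecule satisfies every constraint, giving 0 matches.

0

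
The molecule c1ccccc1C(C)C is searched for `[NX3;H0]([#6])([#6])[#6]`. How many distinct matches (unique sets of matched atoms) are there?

0

[NX3;H0]([#6])([#6])[#6] is the SMARTS for a tertiary amine: a trivalent nitrogen with no H, bonded to three carbons.
No fragment in the molecule satisfies every constraint, giving 0 matches.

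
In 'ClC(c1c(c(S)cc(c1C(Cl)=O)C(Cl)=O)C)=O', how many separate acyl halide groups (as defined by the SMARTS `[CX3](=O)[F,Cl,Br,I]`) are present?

3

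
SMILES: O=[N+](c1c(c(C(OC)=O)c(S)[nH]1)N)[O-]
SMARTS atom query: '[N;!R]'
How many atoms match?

The query [N;!R] means: aliphatic nitrogen not in a ring.
Check the 14 heavy atoms by environment: 1× n (aromatic, in 5-ring) → no; 4× c (aromatic, in 5-ring) → no; 1× N (acyclic) → match; 1× N (charge +1, acyclic) → match; 1× O (charge -1, acyclic) → no; 3× O (acyclic) → no; 2× C (acyclic) → no; 1× S (acyclic) → no.
Summing the matching environments: 1 + 1 = 2 matching atoms.

2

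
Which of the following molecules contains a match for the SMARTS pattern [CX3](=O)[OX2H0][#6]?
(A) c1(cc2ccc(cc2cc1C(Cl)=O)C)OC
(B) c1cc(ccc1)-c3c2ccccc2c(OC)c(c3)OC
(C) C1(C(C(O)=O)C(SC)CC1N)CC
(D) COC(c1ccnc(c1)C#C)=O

D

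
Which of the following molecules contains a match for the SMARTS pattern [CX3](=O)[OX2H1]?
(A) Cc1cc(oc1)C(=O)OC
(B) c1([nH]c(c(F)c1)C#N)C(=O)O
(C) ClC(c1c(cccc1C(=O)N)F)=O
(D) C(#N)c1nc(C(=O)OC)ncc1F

B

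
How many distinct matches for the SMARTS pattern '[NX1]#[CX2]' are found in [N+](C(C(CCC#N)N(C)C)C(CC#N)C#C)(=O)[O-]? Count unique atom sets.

2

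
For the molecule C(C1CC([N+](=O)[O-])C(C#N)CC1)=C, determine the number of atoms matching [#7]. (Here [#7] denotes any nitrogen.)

2

The query [#7] means: #7 matches any nitrogen atom regardless of aromaticity.
Check the 13 heavy atoms by environment: 9× C → no; 1× N → match; 1× N (charge +1) → match; 1× O (charge -1) → no; 1× O → no.
Summing the matching environments: 1 + 1 = 2 matching atoms.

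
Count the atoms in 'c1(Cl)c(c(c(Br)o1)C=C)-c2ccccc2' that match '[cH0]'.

5

The query [cH0] means: aromatic carbon with no attached hydrogen (substituted or ring-fusion).
Check the 15 heavy atoms by environment: 1× o (aromatic, H0) → no; 5× c (aromatic, H0) → match; 5× c (aromatic, H1) → no; 1× C (H1) → no; 1× C (H2) → no; 1× Cl (H0) → no; 1× Br (H0) → no.
That gives 5 matching atoms.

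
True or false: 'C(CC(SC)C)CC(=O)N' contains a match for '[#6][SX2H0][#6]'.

True

The pattern [#6][SX2H0][#6] describes an aliphatic sulfur bridging two carbons with no H on the sulfur — a thioether.
The molecule carries a methylthio ether (-SCH3), whose atoms satisfy every constraint of the query, so the pattern matches.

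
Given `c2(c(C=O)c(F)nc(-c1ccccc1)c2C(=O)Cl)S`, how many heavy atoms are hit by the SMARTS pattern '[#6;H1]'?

6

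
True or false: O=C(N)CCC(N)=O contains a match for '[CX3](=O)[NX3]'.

The pattern [CX3](=O)[NX3] describes a carbonyl carbon bonded to a trivalent nitrogen — an amide.
The molecule carries a primary amide (-C(=O)NH2), whose atoms satisfy every constraint of the query, so the pattern matches.

True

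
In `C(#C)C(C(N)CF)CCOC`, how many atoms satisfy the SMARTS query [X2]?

3

The query [X2] means: any atom with exactly two total connections (bonds + H).
Check the 11 heavy atoms by environment: 6× C (X4) → no; 2× C (X2) → match; 1× N (X3) → no; 1× F (X1) → no; 1× O (X2) → match.
Summing the matching environments: 2 + 1 = 3 matching atoms.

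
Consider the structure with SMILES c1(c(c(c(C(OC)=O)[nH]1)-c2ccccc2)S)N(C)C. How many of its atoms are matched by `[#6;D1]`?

3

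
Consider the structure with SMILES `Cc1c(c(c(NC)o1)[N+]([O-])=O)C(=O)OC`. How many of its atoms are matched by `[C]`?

4

The query [C] means: uppercase C matches aliphatic (non-aromatic) carbon only.
Check the 15 heavy atoms by environment: 1× o (aromatic) → no; 4× c (aromatic) → no; 4× C → match; 3× O → no; 1× N → no; 1× N (charge +1) → no; 1× O (charge -1) → no.
That gives 4 matching atoms.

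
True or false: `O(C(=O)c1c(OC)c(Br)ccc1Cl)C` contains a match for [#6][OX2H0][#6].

True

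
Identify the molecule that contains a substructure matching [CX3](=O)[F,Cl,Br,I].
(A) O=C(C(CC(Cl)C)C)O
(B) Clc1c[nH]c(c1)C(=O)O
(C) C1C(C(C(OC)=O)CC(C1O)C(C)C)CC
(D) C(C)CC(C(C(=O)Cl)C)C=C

D

[CX3](=O)[F,Cl,Br,I] describes a carbonyl carbon bonded to a halogen (an acyl halide).
(A) has a carboxylic acid group (-C(=O)OH) but the carbonyl is bonded to -OH, not to a halogen.
(B) has a chloro substituent but the Cl is not on a carbonyl carbon.
(C) has a methyl-ester group (-C(=O)OCH3) but the carbonyl is bonded to -O-C, not to a halogen.
(D) contains an acyl chloride (-C(=O)Cl), which satisfies every atom and bond constraint.
So the answer is (D).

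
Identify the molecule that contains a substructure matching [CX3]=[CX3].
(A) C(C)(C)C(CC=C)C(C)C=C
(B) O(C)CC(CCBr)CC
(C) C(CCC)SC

A

[CX3]=[CX3] describes a non-aromatic C=C double bond between two sp2 carbons (an alkene).
(A) contains a vinyl group (-CH=CH2), which satisfies every atom and bond constraint.
(B) has an ethyl group (-CH2CH3) but its C-C bond is a single bond between CX4 carbons, not CX3=CX3.
(C) has an ethyl group (-CH2CH3) but its C-C bond is a single bond between CX4 carbons, not CX3=CX3.
So the answer is (A).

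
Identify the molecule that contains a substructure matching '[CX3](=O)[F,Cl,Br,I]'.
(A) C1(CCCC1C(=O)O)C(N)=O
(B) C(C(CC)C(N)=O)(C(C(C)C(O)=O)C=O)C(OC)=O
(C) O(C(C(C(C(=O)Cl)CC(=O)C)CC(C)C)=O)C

C

[CX3](=O)[F,Cl,Br,I] describes a carbonyl carbon bonded to a halogen (an acyl halide).
(A) has a carboxylic acid group (-C(=O)OH) but the carbonyl is bonded to -OH, not to a halogen.
(B) has a methyl-ester group (-C(=O)OCH3) but the carbonyl is bonded to -O-C, not to a halogen.
(C) contains an acyl chloride (-C(=O)Cl), which satisfies every atom and bond constraint.
So the answer is (C).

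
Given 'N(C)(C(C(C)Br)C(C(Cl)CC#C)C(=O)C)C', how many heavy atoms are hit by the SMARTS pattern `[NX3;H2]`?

0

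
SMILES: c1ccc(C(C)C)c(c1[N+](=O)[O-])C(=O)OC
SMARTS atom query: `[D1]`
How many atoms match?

Check the 16 heavy atoms by environment: 3× c (aromatic, D3) → no; 3× c (aromatic, D2) → no; 2× C (D3) → no; 2× O (D1) → match; 1× O (D2) → no; 3× C (D1) → match; 1× N (charge +1, D3) → no; 1× O (charge -1, D1) → match.
Summing the matching environments: 2 + 3 + 1 = 6 matching atoms.

6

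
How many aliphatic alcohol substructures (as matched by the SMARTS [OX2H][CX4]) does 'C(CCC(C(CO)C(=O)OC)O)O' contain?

[OX2H][CX4] is the SMARTS for an aliphatic alcohol: a hydroxyl oxygen bound to an sp3 (X4) carbon.
The molecule carries 3 separate instances of a hydroxyl group (-OH) meeting every constraint; each maps to a distinct set of atoms, giving 3 matches.

3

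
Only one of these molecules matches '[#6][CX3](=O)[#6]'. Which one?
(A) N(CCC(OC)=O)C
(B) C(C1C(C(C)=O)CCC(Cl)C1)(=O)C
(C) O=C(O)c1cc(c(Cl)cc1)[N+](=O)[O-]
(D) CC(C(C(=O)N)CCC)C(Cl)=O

[#6][CX3](=O)[#6] describes a carbonyl carbon (no H) flanked by two carbons (a ketone).
(A) has a methyl-ester group (-C(=O)OCH3) but one neighbour of the carbonyl carbon is O, not C.
(B) contains an acetyl/ketone group (-C(=O)CH3), which satisfies every atom and bond constraint.
(C) has a carboxylic acid group (-C(=O)OH) but one neighbour of the carbonyl carbon is O, not C.
(D) has a primary amide (-C(=O)NH2) but one neighbour of the carbonyl carbon is N, not C.
So the answer is (B).

B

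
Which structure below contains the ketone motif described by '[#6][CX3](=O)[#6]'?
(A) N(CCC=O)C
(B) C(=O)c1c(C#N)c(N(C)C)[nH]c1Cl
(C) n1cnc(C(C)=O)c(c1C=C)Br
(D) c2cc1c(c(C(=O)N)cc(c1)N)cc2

[#6][CX3](=O)[#6] describes a carbonyl carbon (no H) flanked by two carbons (a ketone).
(A) has an aldehyde (-CHO) but the carbonyl carbon has H1, so it is not flanked by two carbons.
(B) has an aldehyde (-CHO) but the carbonyl carbon has H1, so it is not flanked by two carbons.
(C) contains an acetyl/ketone group (-C(=O)CH3), which satisfies every atom and bond constraint.
(D) has a primary amide (-C(=O)NH2) but one neighbour of the carbonyl carbon is N, not C.
So the answer is (C).

C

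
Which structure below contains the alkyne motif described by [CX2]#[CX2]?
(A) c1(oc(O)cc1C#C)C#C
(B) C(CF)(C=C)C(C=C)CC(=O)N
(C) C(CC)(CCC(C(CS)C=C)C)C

A

[CX2]#[CX2] describes a carbon-carbon triple bond (an alkyne).
(A) contains an ethynyl group (-C#CH), which satisfies every atom and bond constraint.
(B) has a vinyl group (-CH=CH2) but the C=C is a double bond; both carbons are CX3, not CX2.
(C) has a vinyl group (-CH=CH2) but the C=C is a double bond; both carbons are CX3, not CX2.
So the answer is (A).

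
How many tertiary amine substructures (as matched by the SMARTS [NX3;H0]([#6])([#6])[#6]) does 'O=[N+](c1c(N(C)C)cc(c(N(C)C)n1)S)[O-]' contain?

2

[NX3;H0]([#6])([#6])[#6] is the SMARTS for a tertiary amine: a trivalent nitrogen with no H, bonded to three carbons.
The molecule carries 2 separate instances of a dimethylamino group (-N(CH3)2) meeting every constraint; each maps to a distinct set of atoms, giving 2 matches.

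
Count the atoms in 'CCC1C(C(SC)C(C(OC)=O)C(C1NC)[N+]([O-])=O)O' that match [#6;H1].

6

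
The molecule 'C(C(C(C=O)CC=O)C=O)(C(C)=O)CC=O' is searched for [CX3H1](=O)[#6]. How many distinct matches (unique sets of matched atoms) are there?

[CX3H1](=O)[#6] is the SMARTS for an aldehyde: an sp2 carbon with one H, double-bonded to O and single-bonded to carbon.
The molecule carries 4 separate instances of an aldehyde (-CHO) meeting every constraint; each maps to a distinct set of atoms, giving 4 matches.

4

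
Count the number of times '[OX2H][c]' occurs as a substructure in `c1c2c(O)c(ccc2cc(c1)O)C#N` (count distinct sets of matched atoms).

2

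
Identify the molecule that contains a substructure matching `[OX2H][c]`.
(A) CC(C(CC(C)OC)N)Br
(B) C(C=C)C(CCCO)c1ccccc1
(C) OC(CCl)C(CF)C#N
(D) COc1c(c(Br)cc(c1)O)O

D

[OX2H][c] describes a hydroxyl oxygen attached to an aromatic carbon (a phenol).
(A) has a methoxy ether (-OCH3) but the oxygen has H0, not H1.
(B) has a hydroxyl group (-OH) but the -OH is on an aliphatic carbon, not an aromatic c.
(C) has a hydroxyl group (-OH) but the -OH is on an aliphatic carbon, not an aromatic c.
(D) contains a hydroxyl group (-OH), which satisfies every atom and bond constraint.
So the answer is (D).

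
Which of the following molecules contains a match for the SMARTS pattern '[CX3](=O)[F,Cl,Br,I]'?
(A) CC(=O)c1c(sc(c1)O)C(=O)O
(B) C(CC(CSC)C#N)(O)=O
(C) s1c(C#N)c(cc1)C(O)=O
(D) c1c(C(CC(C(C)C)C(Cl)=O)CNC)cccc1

[CX3](=O)[F,Cl,Br,I] describes a carbonyl carbon bonded to a halogen (an acyl halide).
(A) has a carboxylic acid group (-C(=O)OH) but the carbonyl is bonded to -OH, not to a halogen.
(B) has a carboxylic acid group (-C(=O)OH) but the carbonyl is bonded to -OH, not to a halogen.
(C) has a carboxylic acid group (-C(=O)OH) but the carbonyl is bonded to -OH, not to a halogen.
(D) contains an acyl chloride (-C(=O)Cl), which satisfies every atom and bond constraint.
So the answer is (D).

D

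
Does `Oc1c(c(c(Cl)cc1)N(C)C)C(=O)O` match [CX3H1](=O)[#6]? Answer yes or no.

No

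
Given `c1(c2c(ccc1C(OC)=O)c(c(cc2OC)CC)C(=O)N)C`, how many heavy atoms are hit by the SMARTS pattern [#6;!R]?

7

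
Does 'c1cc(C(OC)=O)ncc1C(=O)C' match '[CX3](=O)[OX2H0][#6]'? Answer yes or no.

Yes

The pattern [CX3](=O)[OX2H0][#6] describes a carbonyl carbon bonded to an oxygen that is itself bonded to carbon (no H on that O) — an ester.
The molecule carries a methyl-ester group (-C(=O)OCH3), whose atoms satisfy every constraint of the query, so the pattern matches.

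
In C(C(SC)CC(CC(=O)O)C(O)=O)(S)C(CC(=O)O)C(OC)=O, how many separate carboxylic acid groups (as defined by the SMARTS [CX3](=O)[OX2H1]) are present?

[CX3](=O)[OX2H1] is the SMARTS for a carboxylic acid: an sp2 carbon double-bonded to O and single-bonded to an -OH oxygen.
The molecule carries 3 separate instances of a carboxylic acid group (-C(=O)OH) meeting every constraint; each maps to a distinct set of atoms, giving 3 matches.

3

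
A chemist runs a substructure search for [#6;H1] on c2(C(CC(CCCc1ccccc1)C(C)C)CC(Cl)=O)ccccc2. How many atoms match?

Check the 25 heavy atoms by environment: 5× C (H2) → no; 3× C (H1) → match; 2× C (H3) → no; 1× C (H0) → no; 1× O (H0) → no; 1× Cl (H0) → no; 2× c (aromatic, H0) → no; 10× c (aromatic, H1) → match.
Summing the matching environments: 3 + 10 = 13 matching atoms.

13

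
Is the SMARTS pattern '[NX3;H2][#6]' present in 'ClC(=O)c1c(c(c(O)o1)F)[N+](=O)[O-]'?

The pattern [NX3;H2][#6] describes a trivalent nitrogen with two H attached to carbon — a primary amine.
The closest candidate here is a nitro group (-[N+](=O)[O-]), but the nitrogen is [N+] with no H, not NX3H2. No other fragment satisfies the full query, so there is no match.

No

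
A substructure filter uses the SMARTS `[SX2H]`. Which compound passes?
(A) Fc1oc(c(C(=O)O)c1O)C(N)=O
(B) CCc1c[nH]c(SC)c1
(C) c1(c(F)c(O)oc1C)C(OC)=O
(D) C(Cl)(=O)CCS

D

[SX2H] describes an aliphatic sulfur with two connections, one being H (a thiol).
(A) has a hydroxyl group (-OH) but it is an -OH, not an -SH.
(B) has a methylthio ether (-SCH3) but the sulfur has H0 (bonded to two carbons), not H1.
(C) has a hydroxyl group (-OH) but it is an -OH, not an -SH.
(D) contains a thiol (-SH), which satisfies every atom and bond constraint.
So the answer is (D).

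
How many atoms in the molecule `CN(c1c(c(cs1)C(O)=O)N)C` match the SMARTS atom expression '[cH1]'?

1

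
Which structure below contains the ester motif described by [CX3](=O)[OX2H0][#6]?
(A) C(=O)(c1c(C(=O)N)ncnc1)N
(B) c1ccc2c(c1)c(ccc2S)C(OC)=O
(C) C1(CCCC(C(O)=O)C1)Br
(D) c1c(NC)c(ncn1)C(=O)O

B

[CX3](=O)[OX2H0][#6] describes a carbonyl carbon bonded to an oxygen that is itself bonded to carbon (no H on that O) (an ester).
(A) has a primary amide (-C(=O)NH2) but the carbonyl is bonded to N, not to an O-C linkage.
(B) contains a methyl-ester group (-C(=O)OCH3), which satisfies every atom and bond constraint.
(C) has a carboxylic acid group (-C(=O)OH) but the singly-bonded O carries H (OX2H1, not H0).
(D) has a carboxylic acid group (-C(=O)OH) but the singly-bonded O carries H (OX2H1, not H0).
So the answer is (B).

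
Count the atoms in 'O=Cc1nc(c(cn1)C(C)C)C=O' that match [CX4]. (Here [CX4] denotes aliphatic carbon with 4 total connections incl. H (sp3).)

3

The query [CX4] means: C with X4: aliphatic carbon with exactly 4 total connections (bonds + H).
Check the 13 heavy atoms by environment: 2× n (aromatic, X2) → no; 4× c (aromatic, X3) → no; 3× C (X4) → match; 2× C (X3) → no; 2× O (X1) → no.
That gives 3 matching atoms.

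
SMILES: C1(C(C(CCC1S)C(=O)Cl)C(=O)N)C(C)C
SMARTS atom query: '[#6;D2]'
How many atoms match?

2

The query [#6;D2] means: any carbon bonded to exactly two heavy atoms.
Check the 16 heavy atoms by environment: 7× C (D3) → no; 2× C (D2) → match; 2× O (D1) → no; 1× N (D1) → no; 1× Cl (D1) → no; 1× S (D1) → no; 2× C (D1) → no.
That gives 2 matching atoms.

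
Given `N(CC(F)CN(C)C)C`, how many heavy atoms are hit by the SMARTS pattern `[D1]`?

4

The query [D1] means: atom with exactly one heavy-atom neighbour (degree 1).
Check the 9 heavy atoms by environment: 2× C (D2) → no; 1× C (D3) → no; 1× F (D1) → match; 1× N (D3) → no; 3× C (D1) → match; 1× N (D2) → no.
Summing the matching environments: 1 + 3 = 4 matching atoms.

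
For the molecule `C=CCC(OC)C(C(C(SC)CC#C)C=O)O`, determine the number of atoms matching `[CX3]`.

The query [CX3] means: C with X3: aliphatic carbon with exactly 3 total connections.
Check the 17 heavy atoms by environment: 8× C (X4) → no; 2× C (X2) → no; 2× O (X2) → no; 1× S (X2) → no; 3× C (X3) → match; 1× O (X1) → no.
That gives 3 matching atoms.

3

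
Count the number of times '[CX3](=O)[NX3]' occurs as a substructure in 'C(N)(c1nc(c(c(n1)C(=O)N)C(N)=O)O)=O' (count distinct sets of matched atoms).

3

[CX3](=O)[NX3] is the SMARTS for an amide: a carbonyl carbon bonded to a trivalent nitrogen.
The molecule carries 3 separate instances of a primary amide (-C(=O)NH2) meeting every constraint; each maps to a distinct set of atoms, giving 3 matches.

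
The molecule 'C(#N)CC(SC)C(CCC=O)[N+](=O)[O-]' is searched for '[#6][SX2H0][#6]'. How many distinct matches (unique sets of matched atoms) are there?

[#6][SX2H0][#6] is the SMARTS for a thioether: an aliphatic sulfur bridging two carbons with no H on the sulfur.
Exactly one fragment in the molecule meets all constraints, giving 1 match.

1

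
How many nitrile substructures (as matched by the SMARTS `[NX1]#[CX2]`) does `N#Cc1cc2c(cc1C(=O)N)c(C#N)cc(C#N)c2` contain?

3

[NX1]#[CX2] is the SMARTS for a nitrile: a nitrogen triple-bonded to a two-connected carbon.
The molecule carries 3 separate instances of a nitrile (-C#N) meeting every constraint; each maps to a distinct set of atoms, giving 3 matches.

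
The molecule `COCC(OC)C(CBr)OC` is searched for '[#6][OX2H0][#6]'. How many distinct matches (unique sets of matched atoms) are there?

3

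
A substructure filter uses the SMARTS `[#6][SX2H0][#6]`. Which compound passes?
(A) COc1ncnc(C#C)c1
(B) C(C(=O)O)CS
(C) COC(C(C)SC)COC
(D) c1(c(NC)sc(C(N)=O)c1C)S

C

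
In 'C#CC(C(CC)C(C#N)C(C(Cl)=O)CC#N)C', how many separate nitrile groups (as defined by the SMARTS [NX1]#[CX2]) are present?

2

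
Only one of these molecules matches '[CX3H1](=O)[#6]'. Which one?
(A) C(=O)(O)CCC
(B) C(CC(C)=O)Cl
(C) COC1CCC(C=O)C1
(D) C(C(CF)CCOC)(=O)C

[CX3H1](=O)[#6] describes an sp2 carbon with one H, double-bonded to O and single-bonded to carbon (an aldehyde).
(A) has a carboxylic acid group (-C(=O)OH) but the carbonyl carbon has H0 and is bonded to O, not H1.
(B) has an acetyl/ketone group (-C(=O)CH3) but the carbonyl carbon has H0 (two carbon neighbours), not H1.
(C) contains an aldehyde (-CHO), which satisfies every atom and bond constraint.
(D) has an acetyl/ketone group (-C(=O)CH3) but the carbonyl carbon has H0 (two carbon neighbours), not H1.
So the answer is (C).

C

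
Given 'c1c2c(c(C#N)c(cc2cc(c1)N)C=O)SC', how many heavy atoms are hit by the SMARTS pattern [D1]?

The query [D1] means: atom with exactly one heavy-atom neighbour (degree 1).
Check the 17 heavy atoms by environment: 6× c (aromatic, D3) → no; 4× c (aromatic, D2) → no; 2× C (D2) → no; 2× N (D1) → match; 1× O (D1) → match; 1× S (D2) → no; 1× C (D1) → match.
Summing the matching environments: 2 + 1 + 1 = 4 matching atoms.

4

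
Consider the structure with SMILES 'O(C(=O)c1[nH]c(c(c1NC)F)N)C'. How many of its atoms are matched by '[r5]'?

The query [r5] means: r5 matches atoms in a five-membered ring.
Check the 13 heavy atoms by environment: 1× n (aromatic, in 5-ring) → match; 4× c (aromatic, in 5-ring) → match; 2× N (acyclic) → no; 3× C (acyclic) → no; 1× F (acyclic) → no; 2× O (acyclic) → no.
Summing the matching environments: 1 + 4 = 5 matching atoms.

5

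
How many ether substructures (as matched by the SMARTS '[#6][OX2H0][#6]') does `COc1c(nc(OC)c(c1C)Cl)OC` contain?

3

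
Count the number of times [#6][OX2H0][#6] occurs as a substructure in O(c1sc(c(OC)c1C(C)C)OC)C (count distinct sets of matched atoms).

3

[#6][OX2H0][#6] is the SMARTS for an ether: an aliphatic oxygen bridging two carbons with no H on the oxygen.
The molecule carries 3 separate instances of a methoxy ether (-OCH3) meeting every constraint; each maps to a distinct set of atoms, giving 3 matches.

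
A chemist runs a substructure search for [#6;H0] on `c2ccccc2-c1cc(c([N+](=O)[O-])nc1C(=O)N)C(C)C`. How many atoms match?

6

The query [#6;H0] means: any carbon with no attached hydrogen.
Check the 21 heavy atoms by environment: 1× n (aromatic, H0) → no; 5× c (aromatic, H0) → match; 6× c (aromatic, H1) → no; 1× C (H1) → no; 2× C (H3) → no; 1× N (charge +1, H0) → no; 1× O (charge -1, H0) → no; 2× O (H0) → no; 1× C (H0) → match; 1× N (H2) → no.
Summing the matching environments: 5 + 1 = 6 matching atoms.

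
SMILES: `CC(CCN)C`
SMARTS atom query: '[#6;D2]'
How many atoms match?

The query [#6;D2] means: any carbon bonded to exactly two heavy atoms.
Check the 6 heavy atoms by environment: 2× C (D2) → match; 1× N (D1) → no; 1× C (D3) → no; 2× C (D1) → no.
That gives 2 matching atoms.

2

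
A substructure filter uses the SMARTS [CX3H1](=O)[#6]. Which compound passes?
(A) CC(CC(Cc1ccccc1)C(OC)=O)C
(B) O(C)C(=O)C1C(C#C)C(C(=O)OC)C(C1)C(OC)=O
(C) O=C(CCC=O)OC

C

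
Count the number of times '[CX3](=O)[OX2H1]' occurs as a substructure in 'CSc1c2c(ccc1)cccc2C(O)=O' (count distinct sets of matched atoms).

1

[CX3](=O)[OX2H1] is the SMARTS for a carboxylic acid: an sp2 carbon double-bonded to O and single-bonded to an -OH oxygen.
Exactly one fragment in the molecule meets all constraints, giving 1 match.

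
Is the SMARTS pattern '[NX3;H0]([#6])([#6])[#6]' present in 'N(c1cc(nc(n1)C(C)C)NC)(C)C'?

The pattern [NX3;H0]([#6])([#6])[#6] describes a trivalent nitrogen with no H, bonded to three carbons — a tertiary amine.
The molecule carries a dimethylamino group (-N(CH3)2), whose atoms satisfy every constraint of the query, so the pattern matches.

Yes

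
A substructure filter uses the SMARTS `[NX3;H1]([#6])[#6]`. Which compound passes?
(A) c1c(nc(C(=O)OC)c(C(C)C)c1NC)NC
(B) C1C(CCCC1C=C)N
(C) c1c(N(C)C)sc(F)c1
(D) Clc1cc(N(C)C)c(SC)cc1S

[NX3;H1]([#6])[#6] describes a trivalent nitrogen with one H, bonded to two carbons (a secondary amine).
(A) contains an N-methylamino group (-NHCH3), which satisfies every atom and bond constraint.
(B) has a primary amino group (-NH2) but the nitrogen has H2 and only one carbon neighbour.
(C) has a dimethylamino group (-N(CH3)2) but the nitrogen has H0, not H1.
(D) has a dimethylamino group (-N(CH3)2) but the nitrogen has H0, not H1.
So the answer is (A).

A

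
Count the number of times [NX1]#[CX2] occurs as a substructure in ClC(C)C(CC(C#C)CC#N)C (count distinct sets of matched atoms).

1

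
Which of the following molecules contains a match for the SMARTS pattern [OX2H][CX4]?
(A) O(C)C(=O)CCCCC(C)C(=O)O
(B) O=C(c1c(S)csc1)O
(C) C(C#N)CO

C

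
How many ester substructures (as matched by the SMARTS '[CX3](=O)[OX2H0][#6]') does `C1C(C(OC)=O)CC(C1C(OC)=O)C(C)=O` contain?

[CX3](=O)[OX2H0][#6] is the SMARTS for an ester: a carbonyl carbon bonded to an oxygen that is itself bonded to carbon (no H on that O).
The molecule carries 2 separate instances of a methyl-ester group (-C(=O)OCH3) meeting every constraint; each maps to a distinct set of atoms, giving 2 matches.

2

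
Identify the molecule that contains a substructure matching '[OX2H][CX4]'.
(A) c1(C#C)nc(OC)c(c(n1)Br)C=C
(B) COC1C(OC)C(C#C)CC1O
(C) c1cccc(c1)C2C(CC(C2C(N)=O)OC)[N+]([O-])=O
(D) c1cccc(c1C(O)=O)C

B

[OX2H][CX4] describes a hydroxyl oxygen bound to an sp3 (X4) carbon (an aliphatic alcohol).
(A) has a methoxy ether (-OCH3) but the oxygen has H0 (ether), not H1.
(B) contains a hydroxyl group (-OH), which satisfies every atom and bond constraint.
(C) has a methoxy ether (-OCH3) but the oxygen has H0 (ether), not H1.
(D) has a carboxylic acid group (-C(=O)OH) but the -OH is on a CX3 carbonyl carbon, not a CX4 carbon.
So the answer is (B).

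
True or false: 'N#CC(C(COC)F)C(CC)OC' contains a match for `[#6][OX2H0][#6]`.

True

The pattern [#6][OX2H0][#6] describes an aliphatic oxygen bridging two carbons with no H on the oxygen — an ether.
The molecule carries a methoxy ether (-OCH3), whose atoms satisfy every constraint of the query, so the pattern matches.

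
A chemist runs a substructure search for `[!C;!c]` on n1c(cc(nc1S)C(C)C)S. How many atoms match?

The query [!C;!c] means: neither aliphatic nor aromatic carbon — same as [!#6].
Check the 11 heavy atoms by environment: 2× n (aromatic) → match; 4× c (aromatic) → no; 3× C → no; 2× S → match.
Summing the matching environments: 2 + 2 = 4 matching atoms.

4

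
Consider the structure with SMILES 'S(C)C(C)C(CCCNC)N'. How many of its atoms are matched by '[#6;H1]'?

The query [#6;H1] means: any carbon bearing exactly one hydrogen.
Check the 11 heavy atoms by environment: 3× C (H2) → no; 2× C (H1) → match; 3× C (H3) → no; 1× S (H0) → no; 1× N (H2) → no; 1× N (H1) → no.
That gives 2 matching atoms.

2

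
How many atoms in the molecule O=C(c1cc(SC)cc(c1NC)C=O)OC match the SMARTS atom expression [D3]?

5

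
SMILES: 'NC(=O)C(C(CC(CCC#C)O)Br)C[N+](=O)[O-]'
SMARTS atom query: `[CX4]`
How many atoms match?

The query [CX4] means: C with X4: aliphatic carbon with exactly 4 total connections (bonds + H).
Check the 17 heavy atoms by environment: 7× C (X4) → match; 1× O (X2) → no; 1× N (charge +1, X3) → no; 1× O (charge -1, X1) → no; 2× O (X1) → no; 1× C (X3) → no; 1× N (X3) → no; 2× C (X2) → no; 1× Br (X1) → no.
That gives 7 matching atoms.

7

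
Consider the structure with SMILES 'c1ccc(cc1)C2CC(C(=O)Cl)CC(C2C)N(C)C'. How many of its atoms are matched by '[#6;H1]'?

9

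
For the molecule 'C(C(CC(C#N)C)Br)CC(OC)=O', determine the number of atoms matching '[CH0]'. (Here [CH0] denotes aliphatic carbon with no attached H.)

2

The query [CH0] means: aliphatic carbon with no attached hydrogen.
Check the 13 heavy atoms by environment: 3× C (H2) → no; 2× C (H1) → no; 2× C (H3) → no; 2× C (H0) → match; 1× N (H0) → no; 1× Br (H0) → no; 2× O (H0) → no.
That gives 2 matching atoms.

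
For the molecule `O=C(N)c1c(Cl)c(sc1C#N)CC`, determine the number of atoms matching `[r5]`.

The query [r5] means: r5 matches atoms in a five-membered ring.
Check the 13 heavy atoms by environment: 1× s (aromatic, in 5-ring) → match; 4× c (aromatic, in 5-ring) → match; 4× C (acyclic) → no; 2× N (acyclic) → no; 1× O (acyclic) → no; 1× Cl (acyclic) → no.
Summing the matching environments: 1 + 4 = 5 matching atoms.

5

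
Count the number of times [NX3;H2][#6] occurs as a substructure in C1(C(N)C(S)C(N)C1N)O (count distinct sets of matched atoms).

3

[NX3;H2][#6] is the SMARTS for a primary amine: a trivalent nitrogen with two H attached to carbon.
The molecule carries 3 separate instances of a primary amino group (-NH2) meeting every constraint; each maps to a distinct set of atoms, giving 3 matches.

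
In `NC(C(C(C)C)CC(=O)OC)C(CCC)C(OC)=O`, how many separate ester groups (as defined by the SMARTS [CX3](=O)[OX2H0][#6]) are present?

2

[CX3](=O)[OX2H0][#6] is the SMARTS for an ester: a carbonyl carbon bonded to an oxygen that is itself bonded to carbon (no H on that O).
The molecule carries 2 separate instances of a methyl-ester group (-C(=O)OCH3) meeting every constraint; each maps to a distinct set of atoms, giving 2 matches.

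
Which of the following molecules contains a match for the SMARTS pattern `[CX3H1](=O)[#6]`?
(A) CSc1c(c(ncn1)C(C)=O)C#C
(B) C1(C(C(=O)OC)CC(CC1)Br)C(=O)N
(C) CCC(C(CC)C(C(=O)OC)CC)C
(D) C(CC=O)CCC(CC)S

D

[CX3H1](=O)[#6] describes an sp2 carbon with one H, double-bonded to O and single-bonded to carbon (an aldehyde).
(A) has an acetyl/ketone group (-C(=O)CH3) but the carbonyl carbon has H0 (two carbon neighbours), not H1.
(B) has a methyl-ester group (-C(=O)OCH3) but the carbonyl carbon has H0, not H1.
(C) has a methyl-ester group (-C(=O)OCH3) but the carbonyl carbon has H0, not H1.
(D) contains an aldehyde (-CHO), which satisfies every atom and bond constraint.
So the answer is (D).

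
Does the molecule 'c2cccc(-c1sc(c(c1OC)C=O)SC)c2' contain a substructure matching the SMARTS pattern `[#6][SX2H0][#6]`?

Yes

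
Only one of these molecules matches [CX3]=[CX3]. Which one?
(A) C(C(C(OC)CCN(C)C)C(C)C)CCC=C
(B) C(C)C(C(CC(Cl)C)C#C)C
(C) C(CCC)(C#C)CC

[CX3]=[CX3] describes a non-aromatic C=C double bond between two sp2 carbons (an alkene).
(A) contains a vinyl group (-CH=CH2), which satisfies every atom and bond constraint.
(B) has an ethynyl group (-C#CH) but the C-C bond is a triple bond, not a double bond.
(C) has an ethyl group (-CH2CH3) but its C-C bond is a single bond between CX4 carbons, not CX3=CX3.
So the answer is (A).

A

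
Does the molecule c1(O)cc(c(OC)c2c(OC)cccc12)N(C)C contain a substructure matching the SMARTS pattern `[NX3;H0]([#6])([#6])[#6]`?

The pattern [NX3;H0]([#6])([#6])[#6] describes a trivalent nitrogen with no H, bonded to three carbons — a tertiary amine.
The molecule carries a dimethylamino group (-N(CH3)2), whose atoms satisfy every constraint of the query, so the pattern matches.

Yes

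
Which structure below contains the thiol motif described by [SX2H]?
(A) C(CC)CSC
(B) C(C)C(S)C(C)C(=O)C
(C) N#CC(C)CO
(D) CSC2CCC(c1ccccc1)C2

B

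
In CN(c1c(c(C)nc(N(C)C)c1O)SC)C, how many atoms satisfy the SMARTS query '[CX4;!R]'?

The query [CX4;!R] means: aliphatic carbon with four total connections, not in a ring.
Check the 16 heavy atoms by environment: 1× n (aromatic, X2, in 6-ring) → no; 5× c (aromatic, X3, in 6-ring) → no; 2× N (X3, acyclic) → no; 6× C (X4, acyclic) → match; 1× O (X2, acyclic) → no; 1× S (X2, acyclic) → no.
That gives 6 matching atoms.

6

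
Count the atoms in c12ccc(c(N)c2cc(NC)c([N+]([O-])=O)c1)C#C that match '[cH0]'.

6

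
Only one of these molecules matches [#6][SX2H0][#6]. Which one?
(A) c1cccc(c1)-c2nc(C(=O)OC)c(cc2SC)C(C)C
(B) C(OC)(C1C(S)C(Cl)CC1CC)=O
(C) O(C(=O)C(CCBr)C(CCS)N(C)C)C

A

[#6][SX2H0][#6] describes an aliphatic sulfur bridging two carbons with no H on the sulfur (a thioether).
(A) contains a methylthio ether (-SCH3), which satisfies every atom and bond constraint.
(B) has a thiol (-SH) but the sulfur has H1, not H0 bridging two carbons.
(C) has a thiol (-SH) but the sulfur has H1, not H0 bridging two carbons.
So the answer is (A).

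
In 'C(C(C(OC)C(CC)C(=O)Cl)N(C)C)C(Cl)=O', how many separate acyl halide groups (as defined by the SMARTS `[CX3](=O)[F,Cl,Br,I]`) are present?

[CX3](=O)[F,Cl,Br,I] is the SMARTS for an acyl halide: a carbonyl carbon bonded to a halogen.
The molecule carries 2 separate instances of an acyl chloride (-C(=O)Cl) meeting every constraint; each maps to a distinct set of atoms, giving 2 matches.

2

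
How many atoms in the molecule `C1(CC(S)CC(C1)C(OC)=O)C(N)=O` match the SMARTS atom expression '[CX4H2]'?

3

The query [CX4H2] means: sp3 carbon (X4) with exactly two hydrogens.
Check the 14 heavy atoms by environment: 3× C (H2, X4) → match; 3× C (H1, X4) → no; 2× C (H0, X3) → no; 2× O (H0, X1) → no; 1× N (H2, X3) → no; 1× O (H0, X2) → no; 1× C (H3, X4) → no; 1× S (H1, X2) → no.
That gives 3 matching atoms.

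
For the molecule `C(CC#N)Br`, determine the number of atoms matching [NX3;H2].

0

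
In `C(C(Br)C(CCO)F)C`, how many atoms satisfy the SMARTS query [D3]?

2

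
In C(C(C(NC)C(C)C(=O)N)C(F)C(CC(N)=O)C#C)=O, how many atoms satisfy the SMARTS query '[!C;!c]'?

7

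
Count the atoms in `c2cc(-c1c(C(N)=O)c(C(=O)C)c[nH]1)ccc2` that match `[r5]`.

Check the 17 heavy atoms by environment: 1× n (aromatic, in 5-ring) → match; 4× c (aromatic, in 5-ring) → match; 3× C (acyclic) → no; 2× O (acyclic) → no; 1× N (acyclic) → no; 6× c (aromatic, in 6-ring) → no.
Summing the matching environments: 1 + 4 = 5 matching atoms.

5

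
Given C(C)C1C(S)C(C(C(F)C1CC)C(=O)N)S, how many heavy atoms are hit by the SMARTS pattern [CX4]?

10

The query [CX4] means: C with X4: aliphatic carbon with exactly 4 total connections (bonds + H).
Check the 16 heavy atoms by environment: 10× C (X4) → match; 1× C (X3) → no; 1× O (X1) → no; 1× N (X3) → no; 2× S (X2) → no; 1× F (X1) → no.
That gives 10 matching atoms.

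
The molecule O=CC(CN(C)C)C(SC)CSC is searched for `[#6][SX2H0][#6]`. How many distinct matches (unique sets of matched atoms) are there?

2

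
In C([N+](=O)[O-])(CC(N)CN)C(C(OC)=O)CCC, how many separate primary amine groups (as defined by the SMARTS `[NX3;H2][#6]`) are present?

2

[NX3;H2][#6] is the SMARTS for a primary amine: a trivalent nitrogen with two H attached to carbon.
The molecule carries 2 separate instances of a primary amino group (-NH2) meeting every constraint; each maps to a distinct set of atoms, giving 2 matches.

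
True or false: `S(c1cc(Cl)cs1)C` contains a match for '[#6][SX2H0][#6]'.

True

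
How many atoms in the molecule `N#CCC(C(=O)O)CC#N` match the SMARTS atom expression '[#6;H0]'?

3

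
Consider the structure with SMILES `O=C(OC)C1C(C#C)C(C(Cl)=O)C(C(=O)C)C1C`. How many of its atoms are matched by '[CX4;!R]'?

3

The query [CX4;!R] means: aliphatic carbon with four total connections, not in a ring.
Check the 18 heavy atoms by environment: 5× C (X4, in 5-ring) → no; 3× C (X3, acyclic) → no; 3× O (X1, acyclic) → no; 1× O (X2, acyclic) → no; 3× C (X4, acyclic) → match; 1× Cl (X1, acyclic) → no; 2× C (X2, acyclic) → no.
That gives 3 matching atoms.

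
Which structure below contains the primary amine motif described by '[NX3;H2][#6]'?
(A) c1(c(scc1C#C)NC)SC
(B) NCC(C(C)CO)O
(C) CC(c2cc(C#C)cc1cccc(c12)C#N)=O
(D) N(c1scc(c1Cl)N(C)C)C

[NX3;H2][#6] describes a trivalent nitrogen with two H attached to carbon (a primary amine).
(A) has an N-methylamino group (-NHCH3) but the nitrogen bears two carbons and only one H (H1), not H2.
(B) contains a primary amino group (-NH2), which satisfies every atom and bond constraint.
(C) has a nitrile (-C#N) but the nitrogen is NX1 (triple-bonded), not NX3 with two H.
(D) has an N-methylamino group (-NHCH3) but the nitrogen bears two carbons and only one H (H1), not H2.
So the answer is (B).

B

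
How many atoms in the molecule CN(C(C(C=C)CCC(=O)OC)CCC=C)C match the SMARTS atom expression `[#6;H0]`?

1

The query [#6;H0] means: any carbon with no attached hydrogen.
Check the 17 heavy atoms by environment: 6× C (H2) → no; 4× C (H1) → no; 1× C (H0) → match; 2× O (H0) → no; 3× C (H3) → no; 1× N (H0) → no.
That gives 1 matching atom.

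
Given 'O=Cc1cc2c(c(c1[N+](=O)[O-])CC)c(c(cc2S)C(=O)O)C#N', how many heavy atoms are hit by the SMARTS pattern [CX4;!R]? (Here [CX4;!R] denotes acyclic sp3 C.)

2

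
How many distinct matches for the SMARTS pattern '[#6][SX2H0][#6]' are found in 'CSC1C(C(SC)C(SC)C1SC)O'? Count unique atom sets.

[#6][SX2H0][#6] is the SMARTS for a thioether: an aliphatic sulfur bridging two carbons with no H on the sulfur.
The molecule carries 4 separate instances of a methylthio ether (-SCH3) meeting every constraint; each maps to a distinct set of atoms, giving 4 matches.

4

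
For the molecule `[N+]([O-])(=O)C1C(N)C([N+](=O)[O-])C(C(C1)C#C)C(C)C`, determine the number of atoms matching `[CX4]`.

The query [CX4] means: C with X4: aliphatic carbon with exactly 4 total connections (bonds + H).
Check the 18 heavy atoms by environment: 9× C (X4) → match; 2× C (X2) → no; 2× N (charge +1, X3) → no; 2× O (charge -1, X1) → no; 2× O (X1) → no; 1× N (X3) → no.
That gives 9 matching atoms.

9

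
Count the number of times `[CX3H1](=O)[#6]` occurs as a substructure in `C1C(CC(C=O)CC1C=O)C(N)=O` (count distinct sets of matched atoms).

2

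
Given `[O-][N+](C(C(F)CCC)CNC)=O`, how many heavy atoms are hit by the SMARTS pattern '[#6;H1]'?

The query [#6;H1] means: any carbon bearing exactly one hydrogen.
Check the 12 heavy atoms by environment: 3× C (H2) → no; 2× C (H1) → match; 1× F (H0) → no; 1× N (charge +1, H0) → no; 1× O (charge -1, H0) → no; 1× O (H0) → no; 1× N (H1) → no; 2× C (H3) → no.
That gives 2 matching atoms.

2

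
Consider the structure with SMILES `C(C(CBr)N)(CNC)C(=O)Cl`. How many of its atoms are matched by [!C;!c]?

The query [!C;!c] means: neither aliphatic nor aromatic carbon — same as [!#6].
Check the 11 heavy atoms by environment: 6× C → no; 1× O → match; 1× Cl → match; 2× N → match; 1× Br → match.
Summing the matching environments: 1 + 1 + 2 + 1 = 5 matching atoms.

5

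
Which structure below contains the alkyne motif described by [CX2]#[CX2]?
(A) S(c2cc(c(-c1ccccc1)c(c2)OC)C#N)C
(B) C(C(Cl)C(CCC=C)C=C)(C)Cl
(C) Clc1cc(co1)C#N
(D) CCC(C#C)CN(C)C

[CX2]#[CX2] describes a carbon-carbon triple bond (an alkyne).
(A) has a nitrile (-C#N) but the triple bond is C#N, not C#C.
(B) has a vinyl group (-CH=CH2) but the C=C is a double bond; both carbons are CX3, not CX2.
(C) has a nitrile (-C#N) but the triple bond is C#N, not C#C.
(D) contains an ethynyl group (-C#CH), which satisfies every atom and bond constraint.
So the answer is (D).

D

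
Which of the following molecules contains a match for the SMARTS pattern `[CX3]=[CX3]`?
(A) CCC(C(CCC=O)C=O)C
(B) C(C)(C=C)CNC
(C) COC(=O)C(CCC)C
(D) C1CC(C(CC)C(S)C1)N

B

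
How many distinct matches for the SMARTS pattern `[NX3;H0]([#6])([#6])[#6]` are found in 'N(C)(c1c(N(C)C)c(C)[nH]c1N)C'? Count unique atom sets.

2

[NX3;H0]([#6])([#6])[#6] is the SMARTS for a tertiary amine: a trivalent nitrogen with no H, bonded to three carbons.
The molecule carries 2 separate instances of a dimethylamino group (-N(CH3)2) meeting every constraint; each maps to a distinct set of atoms, giving 2 matches.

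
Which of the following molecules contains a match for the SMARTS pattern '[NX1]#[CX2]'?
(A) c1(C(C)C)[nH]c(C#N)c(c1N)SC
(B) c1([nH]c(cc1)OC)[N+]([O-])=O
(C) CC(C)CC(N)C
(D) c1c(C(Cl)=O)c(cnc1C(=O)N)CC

[NX1]#[CX2] describes a nitrogen triple-bonded to a two-connected carbon (a nitrile).
(A) contains a nitrile (-C#N), which satisfies every atom and bond constraint.
(B) has a nitro group (-[N+](=O)[O-]) but there is no C#N triple bond.
(C) has a primary amino group (-NH2) but the nitrogen is NX3 (three connections), not NX1 triple-bonded.
(D) has a primary amide (-C(=O)NH2) but the nitrogen is NX3, not NX1.
So the answer is (A).

A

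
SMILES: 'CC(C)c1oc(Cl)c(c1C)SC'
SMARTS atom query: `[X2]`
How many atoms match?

The query [X2] means: any atom with exactly two total connections (bonds + H).
Check the 12 heavy atoms by environment: 1× o (aromatic, X2) → match; 4× c (aromatic, X3) → no; 1× Cl (X1) → no; 5× C (X4) → no; 1× S (X2) → match.
Summing the matching environments: 1 + 1 = 2 matching atoms.

2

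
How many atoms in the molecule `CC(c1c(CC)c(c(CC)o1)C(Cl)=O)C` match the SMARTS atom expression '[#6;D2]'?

2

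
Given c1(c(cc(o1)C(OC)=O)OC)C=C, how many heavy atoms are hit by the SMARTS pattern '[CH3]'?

2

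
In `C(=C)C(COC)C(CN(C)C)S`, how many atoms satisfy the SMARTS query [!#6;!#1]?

3

The query [!#6;!#1] means: not carbon and not hydrogen — any heteroatom.
Check the 12 heavy atoms by environment: 9× C → no; 1× N → match; 1× S → match; 1× O → match.
Summing the matching environments: 1 + 1 + 1 = 3 matching atoms.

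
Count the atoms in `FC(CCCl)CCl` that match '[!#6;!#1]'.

3

The query [!#6;!#1] means: not carbon and not hydrogen — any heteroatom.
Check the 7 heavy atoms by environment: 4× C → no; 2× Cl → match; 1× F → match.
Summing the matching environments: 2 + 1 = 3 matching atoms.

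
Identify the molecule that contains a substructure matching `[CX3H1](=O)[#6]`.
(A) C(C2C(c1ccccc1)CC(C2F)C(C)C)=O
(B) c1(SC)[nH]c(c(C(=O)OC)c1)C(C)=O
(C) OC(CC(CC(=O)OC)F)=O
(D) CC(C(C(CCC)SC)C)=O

[CX3H1](=O)[#6] describes an sp2 carbon with one H, double-bonded to O and single-bonded to carbon (an aldehyde).
(A) contains an aldehyde (-CHO), which satisfies every atom and bond constraint.
(B) has an acetyl/ketone group (-C(=O)CH3) but the carbonyl carbon has H0 (two carbon neighbours), not H1.
(C) has a methyl-ester group (-C(=O)OCH3) but the carbonyl carbon has H0, not H1.
(D) has an acetyl/ketone group (-C(=O)CH3) but the carbonyl carbon has H0 (two carbon neighbours), not H1.
So the answer is (A).

A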